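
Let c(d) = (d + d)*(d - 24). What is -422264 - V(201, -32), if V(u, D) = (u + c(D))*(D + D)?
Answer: -180024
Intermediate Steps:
c(d) = 2*d*(-24 + d) (c(d) = (2*d)*(-24 + d) = 2*d*(-24 + d))
V(u, D) = 2*D*(u + 2*D*(-24 + D)) (V(u, D) = (u + 2*D*(-24 + D))*(D + D) = (u + 2*D*(-24 + D))*(2*D) = 2*D*(u + 2*D*(-24 + D)))
-422264 - V(201, -32) = -422264 - 2*(-32)*(201 + 2*(-32)*(-24 - 32)) = -422264 - 2*(-32)*(201 + 2*(-32)*(-56)) = -422264 - 2*(-32)*(201 + 3584) = -422264 - 2*(-32)*3785 = -422264 - 1*(-242240) = -422264 + 242240 = -180024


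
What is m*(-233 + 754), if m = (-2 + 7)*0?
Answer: 0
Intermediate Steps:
m = 0 (m = 5*0 = 0)
m*(-233 + 754) = 0*(-233 + 754) = 0*521 = 0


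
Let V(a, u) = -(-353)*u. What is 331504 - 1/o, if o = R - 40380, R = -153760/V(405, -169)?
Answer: 798525476093257/2408795900 ≈ 3.3150e+5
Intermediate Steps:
V(a, u) = 353*u
R = 153760/59657 (R = -153760/(353*(-169)) = -153760/(-59657) = -153760*(-1/59657) = 153760/59657 ≈ 2.5774)
o = -2408795900/59657 (o = 153760/59657 - 40380 = -2408795900/59657 ≈ -40377.)
331504 - 1/o = 331504 - 1/(-2408795900/59657) = 331504 - 1*(-59657/2408795900) = 331504 + 59657/2408795900 = 798525476093257/2408795900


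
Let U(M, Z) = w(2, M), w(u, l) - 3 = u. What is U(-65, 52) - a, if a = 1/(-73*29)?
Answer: 10586/2117 ≈ 5.0005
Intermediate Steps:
w(u, l) = 3 + u
U(M, Z) = 5 (U(M, Z) = 3 + 2 = 5)
a = -1/2117 (a = 1/(-2117) = -1/2117 ≈ -0.00047237)
U(-65, 52) - a = 5 - 1*(-1/2117) = 5 + 1/2117 = 10586/2117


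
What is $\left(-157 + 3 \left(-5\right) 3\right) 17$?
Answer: $-3434$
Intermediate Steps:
$\left(-157 + 3 \left(-5\right) 3\right) 17 = \left(-157 - 45\right) 17 = \left(-202\right) 17 = -3434$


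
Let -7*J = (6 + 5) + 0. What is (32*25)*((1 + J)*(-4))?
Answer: 12800/7 ≈ 1828.6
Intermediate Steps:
J = -11/7 (J = -((6 + 5) + 0)/7 = -(11 + 0)/7 = -⅐*11 = -11/7 ≈ -1.5714)
(32*25)*((1 + J)*(-4)) = (32*25)*((1 - 11/7)*(-4)) = 800*(-4/7*(-4)) = 800*(16/7) = 12800/7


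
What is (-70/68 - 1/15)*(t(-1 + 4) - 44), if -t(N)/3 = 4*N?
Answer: 4472/51 ≈ 87.686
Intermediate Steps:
t(N) = -12*N
(-70/68 - 1/15)*(t(-1 + 4) - 44) = (-70/68 - 1/15)*(-12*(-1 + 4) - 44) = (-70*1/68 - 1*1/15)*(-12*3 - 44) = (-35/34 - 1/15)*(-36 - 44) = -559/510*(-80) = 4472/51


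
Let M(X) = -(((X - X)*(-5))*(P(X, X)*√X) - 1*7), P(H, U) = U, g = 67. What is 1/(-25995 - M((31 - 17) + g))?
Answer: -1/26002 ≈ -3.8459e-5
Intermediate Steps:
M(X) = 7 (M(X) = -(((X - X)*(-5))*(X*√X) - 1*7) = -((0*(-5))*X^(3/2) - 7) = -(0*X^(3/2) - 7) = -(0 - 7) = -1*(-7) = 7)
1/(-25995 - M((31 - 17) + g)) = 1/(-25995 - 1*7) = 1/(-25995 - 7) = 1/(-26002) = -1/26002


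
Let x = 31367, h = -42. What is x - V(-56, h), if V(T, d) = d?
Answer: 31409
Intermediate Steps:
x - V(-56, h) = 31367 - 1*(-42) = 31367 + 42 = 31409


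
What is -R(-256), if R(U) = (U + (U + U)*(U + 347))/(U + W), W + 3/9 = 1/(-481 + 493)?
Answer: -187392/1025 ≈ -182.82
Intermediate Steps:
W = -¼ (W = -⅓ + 1/(-481 + 493) = -⅓ + 1/12 = -¼ ≈ -0.25000)
R(U) = (U + 2*U*(347 + U))/(-¼ + U) (R(U) = (U + (U + U)*(U + 347))/(U - ¼) = (U + (2*U)*(347 + U))/(-¼ + U) = (U + 2*U*(347 + U))/(-¼ + U))
-R(-256) = -4*(-256)*(695 + 2*(-256))/(-1 + 4*(-256)) = -4*(-256)*(695 - 512)/(-1 - 1024) = -4*(-256)*183/(-1025) = -4*(-256)*(-1)*183/1025 = -1*187392/1025 = -187392/1025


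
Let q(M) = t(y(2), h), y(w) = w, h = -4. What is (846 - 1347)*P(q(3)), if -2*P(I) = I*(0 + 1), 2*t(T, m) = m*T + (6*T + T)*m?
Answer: -8016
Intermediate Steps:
t(T, m) = 4*T*m (t(T, m) = (m*T + (6*T + T)*m)/2 = (T*m + (7*T)*m)/2 = (T*m + 7*T*m)/2 = (8*T*m)/2 = 4*T*m)
q(M) = -32 (q(M) = 4*2*(-4) = -32)
P(I) = -I/2 (P(I) = -I*(0 + 1)/2 = -I/2)
(846 - 1347)*P(q(3)) = (846 - 1347)*(-1/2*(-32)) = -501*16 = -8016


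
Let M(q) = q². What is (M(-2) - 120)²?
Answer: 13456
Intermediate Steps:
(M(-2) - 120)² = ((-2)² - 120)² = (4 - 120)² = (-116)² = 13456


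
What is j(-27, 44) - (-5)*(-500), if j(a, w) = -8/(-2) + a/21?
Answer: -17481/7 ≈ -2497.3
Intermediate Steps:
j(a, w) = 4 + a/21 (j(a, w) = -8*(-½) + a*(1/21) = 4 + a/21)
j(-27, 44) - (-5)*(-500) = (4 + (1/21)*(-27)) - (-5)*(-500) = (4 - 9/7) - 1*2500 = 19/7 - 2500 = -17481/7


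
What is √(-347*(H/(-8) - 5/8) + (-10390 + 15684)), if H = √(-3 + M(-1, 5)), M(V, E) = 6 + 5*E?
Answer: √(88174 + 1388*√7)/4 ≈ 75.765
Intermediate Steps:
H = 2*√7 (H = √(-3 + (6 + 5*5)) = √(-3 + (6 + 25)) = √(-3 + 31) = √28 = 2*√7 ≈ 5.2915)
√(-347*(H/(-8) - 5/8) + (-10390 + 15684)) = √(-347*((2*√7)/(-8) - 5/8) + (-10390 + 15684)) = √(-347*((2*√7)*(-⅛) - 5*⅛) + 5294) = √(-347*(-√7/4 - 5/8) + 5294) = √(-347*(-5/8 - √7/4) + 5294) = √((1735/8 + 347*√7/4) + 5294) = √(44087/8 + 347*√7/4)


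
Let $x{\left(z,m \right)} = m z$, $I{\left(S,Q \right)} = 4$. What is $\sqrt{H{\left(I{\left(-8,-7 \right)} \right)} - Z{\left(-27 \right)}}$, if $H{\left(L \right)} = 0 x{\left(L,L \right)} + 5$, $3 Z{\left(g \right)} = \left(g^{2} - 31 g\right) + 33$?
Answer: $4 i \sqrt{33} \approx 22.978 i$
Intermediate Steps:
$Z{\left(g \right)} = 11 - \frac{31 g}{3} + \frac{g^{2}}{3}$ ($Z{\left(g \right)} = \frac{\left(g^{2} - 31 g\right) + 33}{3} = \frac{33 + g^{2} - 31 g}{3} = 11 - \frac{31 g}{3} + \frac{g^{2}}{3}$)
$H{\left(L \right)} = 5$ ($H{\left(L \right)} = 0 L L + 5 = 0 L^{2} + 5 = 0 + 5 = 5$)
$\sqrt{H{\left(I{\left(-8,-7 \right)} \right)} - Z{\left(-27 \right)}} = \sqrt{5 - \left(11 - -279 + \frac{\left(-27\right)^{2}}{3}\right)} = \sqrt{5 - \left(11 + 279 + \frac{1}{3} \cdot 729\right)} = \sqrt{5 - \left(11 + 279 + 243\right)} = \sqrt{5 - 533} = \sqrt{-528} = 4 i \sqrt{33}$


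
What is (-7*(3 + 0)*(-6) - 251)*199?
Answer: -24875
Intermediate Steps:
(-7*(3 + 0)*(-6) - 251)*199 = (-7*3*(-6) - 251)*199 = (-21*(-6) - 251)*199 = (126 - 251)*199 = -125*199 = -24875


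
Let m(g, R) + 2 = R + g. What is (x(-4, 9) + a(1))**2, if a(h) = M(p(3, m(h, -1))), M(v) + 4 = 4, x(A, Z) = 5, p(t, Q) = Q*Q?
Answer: 25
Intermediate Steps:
m(g, R) = -2 + R + g (m(g, R) = -2 + (R + g) = -2 + R + g)
p(t, Q) = Q**2
M(v) = 0 (M(v) = -4 + 4 = 0)
a(h) = 0
(x(-4, 9) + a(1))**2 = (5 + 0)**2 = 5**2 = 25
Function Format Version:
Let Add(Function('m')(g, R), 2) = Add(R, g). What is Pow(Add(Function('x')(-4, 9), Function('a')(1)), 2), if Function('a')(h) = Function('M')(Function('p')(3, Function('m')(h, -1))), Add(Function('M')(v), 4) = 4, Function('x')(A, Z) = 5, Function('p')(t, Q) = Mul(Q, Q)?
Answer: 25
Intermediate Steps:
Function('m')(g, R) = Add(-2, R, g) (Function('m')(g, R) = Add(-2, Add(R, g)) = Add(-2, R, g))
Function('p')(t, Q) = Pow(Q, 2)
Function('M')(v) = 0 (Function('M')(v) = Add(-4, 4) = 0)
Function('a')(h) = 0
Pow(Add(Function('x')(-4, 9), Function('a')(1)), 2) = Pow(Add(5, 0), 2) = Pow(5, 2) = 25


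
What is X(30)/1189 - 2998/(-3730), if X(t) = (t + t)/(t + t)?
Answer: 1784176/2217485 ≈ 0.80459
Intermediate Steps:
X(t) = 1 (X(t) = (2*t)/((2*t)) = (2*t)*(1/(2*t)) = 1)
X(30)/1189 - 2998/(-3730) = 1/1189 - 2998/(-3730) = 1*(1/1189) - 2998*(-1/3730) = 1/1189 + 1499/1865 = 1784176/2217485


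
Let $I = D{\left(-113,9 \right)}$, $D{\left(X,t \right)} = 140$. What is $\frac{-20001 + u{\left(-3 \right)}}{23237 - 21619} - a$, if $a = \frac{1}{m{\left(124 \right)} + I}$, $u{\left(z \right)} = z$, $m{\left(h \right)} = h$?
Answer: $- \frac{2641337}{213576} \approx -12.367$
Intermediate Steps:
$I = 140$
$a = \frac{1}{264}$ ($a = \frac{1}{124 + 140} = \frac{1}{264} \approx 0.0037879$)
$\frac{-20001 + u{\left(-3 \right)}}{23237 - 21619} - a = \frac{-20001 - 3}{23237 - 21619} - \frac{1}{264} = - \frac{20004}{1618} - \frac{1}{264} = \left(-20004\right) \frac{1}{1618} - \frac{1}{264} = - \frac{10002}{809} - \frac{1}{264} = - \frac{2641337}{213576}$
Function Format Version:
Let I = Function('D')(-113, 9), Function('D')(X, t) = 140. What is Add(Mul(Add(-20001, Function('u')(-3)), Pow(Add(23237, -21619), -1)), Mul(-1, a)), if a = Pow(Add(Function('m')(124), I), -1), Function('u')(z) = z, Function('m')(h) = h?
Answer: Rational(-2641337, 213576) ≈ -12.367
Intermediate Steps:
I = 140
a = Rational(1, 264) (a = Pow(Add(124, 140), -1) = Pow(264, -1) = Rational(1, 264) ≈ 0.0037879)
Add(Mul(Add(-20001, Function('u')(-3)), Pow(Add(23237, -21619), -1)), Mul(-1, a)) = Add(Mul(Add(-20001, -3), Pow(Add(23237, -21619), -1)), Mul(-1, Rational(1, 264))) = Add(Mul(-20004, Pow(1618, -1)), Rational(-1, 264)) = Add(Mul(-20004, Rational(1, 1618)), Rational(-1, 264)) = Add(Rational(-10002, 809), Rational(-1, 264)) = Rational(-2641337, 213576)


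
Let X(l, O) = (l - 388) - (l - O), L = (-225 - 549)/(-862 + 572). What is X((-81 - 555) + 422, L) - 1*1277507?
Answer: -185294388/145 ≈ -1.2779e+6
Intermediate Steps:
L = 387/145 (L = -774/(-290) = -774*(-1/290) = 387/145 ≈ 2.6690)
X(l, O) = -388 + O (X(l, O) = (-388 + l) + (O - l) = -388 + O)
X((-81 - 555) + 422, L) - 1*1277507 = (-388 + 387/145) - 1*1277507 = -55873/145 - 1277507 = -185294388/145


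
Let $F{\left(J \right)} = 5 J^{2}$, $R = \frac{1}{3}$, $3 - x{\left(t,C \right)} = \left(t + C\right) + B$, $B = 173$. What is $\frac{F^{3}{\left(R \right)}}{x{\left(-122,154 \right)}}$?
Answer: $- \frac{125}{147258} \approx -0.00084885$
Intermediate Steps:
$x{\left(t,C \right)} = -170 - C - t$ ($x{\left(t,C \right)} = 3 - \left(\left(t + C\right) + 173\right) = 3 - \left(\left(C + t\right) + 173\right) = 3 - \left(173 + C + t\right) = -170 - C - t$)
$R = \frac{1}{3} \approx 0.33333$
$\frac{F^{3}{\left(R \right)}}{x{\left(-122,154 \right)}} = \frac{\left(\frac{5}{9}\right)^{3}}{-170 - 154 - -122} = \frac{\left(5 \cdot \frac{1}{9}\right)^{3}}{-170 - 154 + 122} = \frac{\left(\frac{5}{9}\right)^{3}}{-202} = \frac{125}{729} \left(- \frac{1}{202}\right) = - \frac{125}{147258}$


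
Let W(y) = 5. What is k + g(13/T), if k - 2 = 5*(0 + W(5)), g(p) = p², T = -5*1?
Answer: 844/25 ≈ 33.760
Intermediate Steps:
T = -5
k = 27 (k = 2 + 5*(0 + 5) = 2 + 5*5 = 2 + 25 = 27)
k + g(13/T) = 27 + (13/(-5))² = 27 + (13*(-⅕))² = 27 + (-13/5)² = 27 + 169/25 = 844/25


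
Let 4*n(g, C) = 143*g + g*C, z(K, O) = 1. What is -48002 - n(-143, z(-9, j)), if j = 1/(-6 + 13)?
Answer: -42854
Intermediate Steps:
j = 1/7 ≈ 0.14286
n(g, C) = 143*g/4 + C*g/4 (n(g, C) = (143*g + g*C)/4 = (143*g + C*g)/4 = 143*g/4 + C*g/4)
-48002 - n(-143, z(-9, j)) = -48002 - (-143)*(143 + 1)/4 = -48002 - (-143)*144/4 = -48002 - 1*(-5148) = -48002 + 5148 = -42854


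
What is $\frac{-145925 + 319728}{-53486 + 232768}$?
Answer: $\frac{173803}{179282} \approx 0.96944$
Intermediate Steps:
$\frac{-145925 + 319728}{-53486 + 232768} = \frac{173803}{179282}$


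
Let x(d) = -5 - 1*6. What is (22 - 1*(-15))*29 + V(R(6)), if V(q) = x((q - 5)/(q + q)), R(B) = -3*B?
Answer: 1062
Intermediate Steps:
x(d) = -11 (x(d) = -5 - 6 = -11)
V(q) = -11
(22 - 1*(-15))*29 + V(R(6)) = (22 - 1*(-15))*29 - 11 = (22 + 15)*29 - 11 = 37*29 - 11 = 1073 - 11 = 1062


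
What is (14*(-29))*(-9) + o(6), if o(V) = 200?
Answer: 3854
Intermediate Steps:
(14*(-29))*(-9) + o(6) = (14*(-29))*(-9) + 200 = -406*(-9) + 200 = 3654 + 200 = 3854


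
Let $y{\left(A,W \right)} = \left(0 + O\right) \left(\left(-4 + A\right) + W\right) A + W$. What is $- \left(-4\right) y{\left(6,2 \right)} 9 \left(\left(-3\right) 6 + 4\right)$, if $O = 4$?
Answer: $-49392$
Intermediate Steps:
$y{\left(A,W \right)} = W + A \left(-16 + 4 A + 4 W\right)$ ($y{\left(A,W \right)} = \left(0 + 4\right) \left(\left(-4 + A\right) + W\right) A + W = 4 \left(-4 + A + W\right) A + W = \left(-16 + 4 A + 4 W\right) A + W = A \left(-16 + 4 A + 4 W\right) + W = W + A \left(-16 + 4 A + 4 W\right)$)
$- \left(-4\right) y{\left(6,2 \right)} 9 \left(\left(-3\right) 6 + 4\right) = - \left(-4\right) \left(2 - 96 + 4 \cdot 6^{2} + 4 \cdot 6 \cdot 2\right) 9 \left(\left(-3\right) 6 + 4\right) = - \left(-4\right) \left(2 - 96 + 4 \cdot 36 + 48\right) 9 \left(-18 + 4\right) = - \left(-4\right) \left(2 - 96 + 144 + 48\right) 9 \left(-14\right) = - \left(-4\right) 98 \cdot 9 \left(-14\right) = - \left(-4\right) 882 \left(-14\right) = - \left(-4\right) \left(-12348\right) = \left(-1\right) 49392 = -49392$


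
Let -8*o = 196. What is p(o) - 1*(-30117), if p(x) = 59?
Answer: 30176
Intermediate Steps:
o = -49/2 (o = -1/8*196 = -49/2 ≈ -24.500)
p(o) - 1*(-30117) = 59 - 1*(-30117) = 59 + 30117 = 30176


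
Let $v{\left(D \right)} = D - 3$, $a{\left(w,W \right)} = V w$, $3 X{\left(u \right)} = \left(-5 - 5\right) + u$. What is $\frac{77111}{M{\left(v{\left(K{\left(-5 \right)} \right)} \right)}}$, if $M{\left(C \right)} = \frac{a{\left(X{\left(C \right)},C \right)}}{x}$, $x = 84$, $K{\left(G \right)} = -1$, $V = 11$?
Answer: $- \frac{1387998}{11} \approx -1.2618 \cdot 10^{5}$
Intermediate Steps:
$X{\left(u \right)} = - \frac{10}{3} + \frac{u}{3}$ ($X{\left(u \right)} = \frac{\left(-5 - 5\right) + u}{3} = \frac{-10 + u}{3} = - \frac{10}{3} + \frac{u}{3}$)
$a{\left(w,W \right)} = 11 w$
$v{\left(D \right)} = -3 + D$
$M{\left(C \right)} = - \frac{55}{126} + \frac{11 C}{252}$ ($M{\left(C \right)} = \frac{11 \left(- \frac{10}{3} + \frac{C}{3}\right)}{84} = \left(- \frac{110}{3} + \frac{11 C}{3}\right) \frac{1}{84} = - \frac{55}{126} + \frac{11 C}{252}$)
$\frac{77111}{M{\left(v{\left(K{\left(-5 \right)} \right)} \right)}} = \frac{77111}{- \frac{55}{126} + \frac{11 \left(-3 - 1\right)}{252}} = \frac{77111}{- \frac{55}{126} + \frac{11}{252} \left(-4\right)} = \frac{77111}{- \frac{55}{126} - \frac{11}{63}} = \frac{77111}{- \frac{11}{18}} = 77111 \left(- \frac{18}{11}\right) = - \frac{1387998}{11}$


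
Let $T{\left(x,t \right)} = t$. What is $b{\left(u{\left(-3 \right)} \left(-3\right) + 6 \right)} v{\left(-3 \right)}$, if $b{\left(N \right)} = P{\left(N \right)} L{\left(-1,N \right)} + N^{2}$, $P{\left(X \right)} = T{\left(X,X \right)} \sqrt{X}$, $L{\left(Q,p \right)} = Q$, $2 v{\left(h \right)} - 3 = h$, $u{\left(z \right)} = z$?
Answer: $0$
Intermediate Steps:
$v{\left(h \right)} = \frac{3}{2} + \frac{h}{2}$
$P{\left(X \right)} = X^{\frac{3}{2}}$ ($P{\left(X \right)} = X \sqrt{X} = X^{\frac{3}{2}}$)
$b{\left(N \right)} = N^{2} - N^{\frac{3}{2}}$ ($b{\left(N \right)} = N^{\frac{3}{2}} \left(-1\right) + N^{2} = - N^{\frac{3}{2}} + N^{2} = N^{2} - N^{\frac{3}{2}}$)
$b{\left(u{\left(-3 \right)} \left(-3\right) + 6 \right)} v{\left(-3 \right)} = \left(\left(\left(-3\right) \left(-3\right) + 6\right)^{2} - \left(\left(-3\right) \left(-3\right) + 6\right)^{\frac{3}{2}}\right) \left(\frac{3}{2} + \frac{1}{2} \left(-3\right)\right) = \left(\left(9 + 6\right)^{2} - \left(9 + 6\right)^{\frac{3}{2}}\right) \left(\frac{3}{2} - \frac{3}{2}\right) = \left(15^{2} - 15^{\frac{3}{2}}\right) 0 = \left(225 - 15 \sqrt{15}\right) 0 = 0$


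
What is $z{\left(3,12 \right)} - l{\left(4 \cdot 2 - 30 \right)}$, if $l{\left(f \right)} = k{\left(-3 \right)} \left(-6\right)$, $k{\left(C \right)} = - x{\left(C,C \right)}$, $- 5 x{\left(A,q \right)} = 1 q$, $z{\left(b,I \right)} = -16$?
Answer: $- \frac{98}{5} \approx -19.6$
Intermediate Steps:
$x{\left(A,q \right)} = - \frac{q}{5}$ ($x{\left(A,q \right)} = - \frac{1 q}{5} = - \frac{q}{5}$)
$k{\left(C \right)} = \frac{C}{5}$ ($k{\left(C \right)} = - \frac{\left(-1\right) C}{5} = \frac{C}{5}$)
$l{\left(f \right)} = \frac{18}{5}$ ($l{\left(f \right)} = \frac{1}{5} \left(-3\right) \left(-6\right) = \left(- \frac{3}{5}\right) \left(-6\right) = \frac{18}{5}$)
$z{\left(3,12 \right)} - l{\left(4 \cdot 2 - 30 \right)} = -16 - \frac{18}{5} = - \frac{98}{5}$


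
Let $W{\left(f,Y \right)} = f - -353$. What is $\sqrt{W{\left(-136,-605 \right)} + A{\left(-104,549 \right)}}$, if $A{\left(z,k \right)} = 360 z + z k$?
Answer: $i \sqrt{94319} \approx 307.11 i$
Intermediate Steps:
$A{\left(z,k \right)} = 360 z + k z$
$W{\left(f,Y \right)} = 353 + f$ ($W{\left(f,Y \right)} = f + 353 = 353 + f$)
$\sqrt{W{\left(-136,-605 \right)} + A{\left(-104,549 \right)}} = \sqrt{\left(353 - 136\right) - 104 \left(360 + 549\right)} = \sqrt{217 - 94536} = \sqrt{-94319} = i \sqrt{94319}$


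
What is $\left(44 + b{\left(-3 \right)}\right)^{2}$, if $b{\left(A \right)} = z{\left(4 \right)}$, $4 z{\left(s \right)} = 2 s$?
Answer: $2116$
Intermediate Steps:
$z{\left(s \right)} = \frac{s}{2}$ ($z{\left(s \right)} = \frac{2 s}{4} = \frac{s}{2}$)
$b{\left(A \right)} = 2$ ($b{\left(A \right)} = \frac{1}{2} \cdot 4 = 2$)
$\left(44 + b{\left(-3 \right)}\right)^{2} = \left(44 + 2\right)^{2} = 46^{2} = 2116$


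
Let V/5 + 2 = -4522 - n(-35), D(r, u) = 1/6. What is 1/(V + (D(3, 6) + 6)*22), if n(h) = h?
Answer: -3/66928 ≈ -4.4824e-5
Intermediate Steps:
D(r, u) = ⅙
V = -22445 (V = -10 + 5*(-4522 - 1*(-35)) = -10 + 5*(-4522 + 35) = -10 + 5*(-4487) = -10 - 22435 = -22445)
1/(V + (D(3, 6) + 6)*22) = 1/(-22445 + (⅙ + 6)*22) = 1/(-22445 + (37/6)*22) = 1/(-22445 + 407/3) = 1/(-66928/3) = -3/66928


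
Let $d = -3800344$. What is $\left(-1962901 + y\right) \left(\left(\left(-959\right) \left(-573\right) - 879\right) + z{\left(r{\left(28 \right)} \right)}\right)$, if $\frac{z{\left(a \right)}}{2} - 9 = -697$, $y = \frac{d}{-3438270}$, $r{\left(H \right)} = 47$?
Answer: $- \frac{1846696352480697676}{1719135} \approx -1.0742 \cdot 10^{12}$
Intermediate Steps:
$y = \frac{1900172}{1719135}$ ($y = - \frac{3800344}{-3438270} = \left(-3800344\right) \left(- \frac{1}{3438270}\right) = \frac{1900172}{1719135} \approx 1.1053$)
$z{\left(a \right)} = -1376$ ($z{\left(a \right)} = 18 + 2 \left(-697\right) = 18 - 1394 = -1376$)
$\left(-1962901 + y\right) \left(\left(\left(-959\right) \left(-573\right) - 879\right) + z{\left(r{\left(28 \right)} \right)}\right) = \left(-1962901 + \frac{1900172}{1719135}\right) \left(\left(\left(-959\right) \left(-573\right) - 879\right) - 1376\right) = - \frac{3374489910463 \left(\left(549507 - 879\right) - 1376\right)}{1719135} = - \frac{3374489910463 \left(548628 - 1376\right)}{1719135} = \left(- \frac{3374489910463}{1719135}\right) 547252 = - \frac{1846696352480697676}{1719135}$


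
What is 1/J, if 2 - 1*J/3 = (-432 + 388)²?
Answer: -1/5802 ≈ -0.00017235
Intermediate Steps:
J = -5802 (J = 6 - 3*(-432 + 388)² = 6 - 3*(-44)² = 6 - 3*1936 = 6 - 5808 = -5802)
1/J = 1/(-5802) = -1/5802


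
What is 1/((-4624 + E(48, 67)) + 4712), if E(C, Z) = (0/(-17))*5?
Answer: 1/88 ≈ 0.011364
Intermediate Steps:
E(C, Z) = 0 (E(C, Z) = (0*(-1/17))*5 = 0*5 = 0)
1/((-4624 + E(48, 67)) + 4712) = 1/((-4624 + 0) + 4712) = 1/(-4624 + 4712) = 1/88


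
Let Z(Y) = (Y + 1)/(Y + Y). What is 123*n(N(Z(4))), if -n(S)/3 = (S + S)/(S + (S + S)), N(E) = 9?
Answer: -246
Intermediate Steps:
Z(Y) = (1 + Y)/(2*Y) (Z(Y) = (1 + Y)/((2*Y)) = (1 + Y)*(1/(2*Y)) = (1 + Y)/(2*Y))
n(S) = -2 (n(S) = -3*(S + S)/(S + (S + S)) = -3*2*S/(S + 2*S) = -3*2*S/(3*S) = -3*2*S*1/(3*S) = -3*⅔ = -2)
123*n(N(Z(4))) = 123*(-2) = -246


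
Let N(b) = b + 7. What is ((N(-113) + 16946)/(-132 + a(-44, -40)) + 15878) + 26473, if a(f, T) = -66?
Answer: 4184329/99 ≈ 42266.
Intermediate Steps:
N(b) = 7 + b
((N(-113) + 16946)/(-132 + a(-44, -40)) + 15878) + 26473 = (((7 - 113) + 16946)/(-132 - 66) + 15878) + 26473 = ((-106 + 16946)/(-198) + 15878) + 26473 = (16840*(-1/198) + 15878) + 26473 = (-8420/99 + 15878) + 26473 = 1563502/99 + 26473 = 4184329/99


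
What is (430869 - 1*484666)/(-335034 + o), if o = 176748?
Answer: 2339/6882 ≈ 0.33987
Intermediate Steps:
(430869 - 1*484666)/(-335034 + o) = (430869 - 1*484666)/(-335034 + 176748) = (430869 - 484666)/(-158286) = -53797*(-1/158286) = 2339/6882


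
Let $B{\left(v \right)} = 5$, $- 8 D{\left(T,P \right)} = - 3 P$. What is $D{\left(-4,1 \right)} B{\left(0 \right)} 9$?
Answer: $\frac{135}{8} \approx 16.875$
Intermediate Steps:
$D{\left(T,P \right)} = \frac{3 P}{8}$ ($D{\left(T,P \right)} = - \frac{\left(-3\right) P}{8} = \frac{3 P}{8}$)
$D{\left(-4,1 \right)} B{\left(0 \right)} 9 = \frac{3}{8} \cdot 1 \cdot 5 \cdot 9 = \frac{3}{8} \cdot 5 \cdot 9 = \frac{15}{8} \cdot 9 = \frac{135}{8}$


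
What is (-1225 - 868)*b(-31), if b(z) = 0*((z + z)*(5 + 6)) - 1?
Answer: 2093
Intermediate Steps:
b(z) = -1 (b(z) = 0*((2*z)*11) - 1 = 0*(22*z) - 1 = 0 - 1 = -1)
(-1225 - 868)*b(-31) = (-1225 - 868)*(-1) = -2093*(-1) = 2093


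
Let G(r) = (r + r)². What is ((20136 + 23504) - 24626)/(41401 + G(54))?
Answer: 19014/53065 ≈ 0.35832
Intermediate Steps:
G(r) = 4*r² (G(r) = (2*r)² = 4*r²)
((20136 + 23504) - 24626)/(41401 + G(54)) = ((20136 + 23504) - 24626)/(41401 + 4*54²) = (43640 - 24626)/(41401 + 4*2916) = 19014/(41401 + 11664) = 19014/53065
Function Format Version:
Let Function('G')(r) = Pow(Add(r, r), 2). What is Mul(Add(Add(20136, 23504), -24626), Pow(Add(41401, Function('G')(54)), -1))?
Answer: Rational(19014, 53065) ≈ 0.35832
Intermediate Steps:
Function('G')(r) = Mul(4, Pow(r, 2)) (Function('G')(r) = Pow(Mul(2, r), 2) = Mul(4, Pow(r, 2)))
Mul(Add(Add(20136, 23504), -24626), Pow(Add(41401, Function('G')(54)), -1)) = Mul(Add(Add(20136, 23504), -24626), Pow(Add(41401, Mul(4, Pow(54, 2))), -1)) = Mul(Add(43640, -24626), Pow(Add(41401, Mul(4, 2916)), -1)) = Mul(19014, Pow(Add(41401, 11664), -1)) = Mul(19014, Pow(53065, -1)) = Mul(19014, Rational(1, 53065)) = Rational(19014, 53065)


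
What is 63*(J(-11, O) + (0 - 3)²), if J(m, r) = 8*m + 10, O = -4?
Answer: -4347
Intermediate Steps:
J(m, r) = 10 + 8*m
63*(J(-11, O) + (0 - 3)²) = 63*((10 + 8*(-11)) + (0 - 3)²) = 63*((10 - 88) + (-3)²) = 63*(-78 + 9) = 63*(-69) = -4347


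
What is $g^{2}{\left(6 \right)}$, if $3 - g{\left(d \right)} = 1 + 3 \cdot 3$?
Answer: $49$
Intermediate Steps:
$g{\left(d \right)} = -7$ ($g{\left(d \right)} = 3 - \left(1 + 3 \cdot 3\right) = 3 - \left(1 + 9\right) = 3 - 10 = -7$)
$g^{2}{\left(6 \right)} = \left(-7\right)^{2} = 49$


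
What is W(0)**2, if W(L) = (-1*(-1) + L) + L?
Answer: 1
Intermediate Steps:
W(L) = 1 + 2*L (W(L) = (1 + L) + L = 1 + 2*L)
W(0)**2 = (1 + 2*0)**2 = (1 + 0)**2 = 1**2 = 1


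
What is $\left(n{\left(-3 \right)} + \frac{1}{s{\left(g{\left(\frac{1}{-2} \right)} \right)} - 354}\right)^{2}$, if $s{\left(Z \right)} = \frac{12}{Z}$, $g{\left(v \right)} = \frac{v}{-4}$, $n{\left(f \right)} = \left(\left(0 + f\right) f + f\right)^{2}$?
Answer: $\frac{86248369}{66564} \approx 1295.7$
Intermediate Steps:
$n{\left(f \right)} = \left(f + f^{2}\right)^{2}$ ($n{\left(f \right)} = \left(f f + f\right)^{2} = \left(f^{2} + f\right)^{2} = \left(f + f^{2}\right)^{2}$)
$g{\left(v \right)} = - \frac{v}{4}$ ($g{\left(v \right)} = v \left(- \frac{1}{4}\right) = - \frac{v}{4}$)
$\left(n{\left(-3 \right)} + \frac{1}{s{\left(g{\left(\frac{1}{-2} \right)} \right)} - 354}\right)^{2} = \left(\left(-3\right)^{2} \left(1 - 3\right)^{2} + \frac{1}{\frac{12}{\left(- \frac{1}{4}\right) \frac{1}{-2}} - 354}\right)^{2} = \left(9 \left(-2\right)^{2} + \frac{1}{\frac{12}{\left(- \frac{1}{4}\right) \left(- \frac{1}{2}\right)} - 354}\right)^{2} = \left(9 \cdot 4 + \frac{1}{12 \frac{1}{\frac{1}{8}} - 354}\right)^{2} = \left(36 + \frac{1}{12 \cdot 8 - 354}\right)^{2} = \left(36 + \frac{1}{96 - 354}\right)^{2} = \left(36 + \frac{1}{-258}\right)^{2} = \left(36 - \frac{1}{258}\right)^{2} = \left(\frac{9287}{258}\right)^{2} = \frac{86248369}{66564}$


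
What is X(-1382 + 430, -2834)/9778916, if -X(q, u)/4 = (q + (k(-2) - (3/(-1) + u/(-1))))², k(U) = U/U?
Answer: -14303524/2444729 ≈ -5.8508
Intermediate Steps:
k(U) = 1
X(q, u) = -4*(4 + q + u)² (X(q, u) = -4*(q + (1 - (3/(-1) + u/(-1))))² = -4*(q + (1 - (3*(-1) + u*(-1))))² = -4*(q + (1 - (-3 - u)))² = -4*(q + (1 + (3 + u)))² = -4*(q + (4 + u))² = -4*(4 + q + u)²)
X(-1382 + 430, -2834)/9778916 = -4*(4 + (-1382 + 430) - 2834)²/9778916 = -4*(4 - 952 - 2834)²*(1/9778916) = -4*(-3782)²*(1/9778916) = -4*14303524*(1/9778916) = -57214096*1/9778916 = -14303524/2444729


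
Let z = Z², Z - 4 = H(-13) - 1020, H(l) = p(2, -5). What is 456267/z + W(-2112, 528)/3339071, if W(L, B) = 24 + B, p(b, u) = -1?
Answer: 22088099065/50051658051 ≈ 0.44131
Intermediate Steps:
H(l) = -1
Z = -1017 (Z = 4 + (-1 - 1020) = 4 - 1021 = -1017)
z = 1034289 (z = (-1017)² = 1034289)
456267/z + W(-2112, 528)/3339071 = 456267/1034289 + (24 + 528)/3339071 = 456267*(1/1034289) + 552*(1/3339071) = 152089/344763 + 24/145177 = 22088099065/50051658051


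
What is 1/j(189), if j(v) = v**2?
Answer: 1/35721 ≈ 2.7995e-5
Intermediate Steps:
1/j(189) = 1/(189**2) = 1/35721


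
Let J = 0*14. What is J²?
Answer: 0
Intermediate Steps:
J = 0
J² = 0² = 0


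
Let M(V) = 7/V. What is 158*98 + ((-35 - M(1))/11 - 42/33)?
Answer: 170268/11 ≈ 15479.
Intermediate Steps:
158*98 + ((-35 - M(1))/11 - 42/33) = 158*98 + ((-35 - 7/1)/11 - 42/33) = 15484 + ((-35 - 7)*(1/11) - 42*1/33) = 15484 + ((-35 - 1*7)*(1/11) - 14/11) = 15484 + ((-35 - 7)*(1/11) - 14/11) = 15484 + (-42*1/11 - 14/11) = 15484 + (-42/11 - 14/11) = 15484 - 56/11 = 170268/11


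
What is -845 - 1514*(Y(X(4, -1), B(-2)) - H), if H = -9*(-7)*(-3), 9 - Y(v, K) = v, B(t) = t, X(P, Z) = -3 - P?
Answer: -311215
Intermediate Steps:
Y(v, K) = 9 - v
H = -189 (H = 63*(-3) = -189)
-845 - 1514*(Y(X(4, -1), B(-2)) - H) = -845 - 1514*((9 - (-3 - 1*4)) - 1*(-189)) = -845 - 1514*((9 - (-3 - 4)) + 189) = -845 - 1514*((9 - 1*(-7)) + 189) = -845 - 1514*((9 + 7) + 189) = -845 - 1514*(16 + 189) = -845 - 1514*205 = -845 - 310370 = -311215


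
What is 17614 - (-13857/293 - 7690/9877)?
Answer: 51113347813/2893961 ≈ 17662.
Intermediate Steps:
17614 - (-13857/293 - 7690/9877) = 17614 - 1*(-139118759/2893961) = 17614 + 139118759/2893961 = 51113347813/2893961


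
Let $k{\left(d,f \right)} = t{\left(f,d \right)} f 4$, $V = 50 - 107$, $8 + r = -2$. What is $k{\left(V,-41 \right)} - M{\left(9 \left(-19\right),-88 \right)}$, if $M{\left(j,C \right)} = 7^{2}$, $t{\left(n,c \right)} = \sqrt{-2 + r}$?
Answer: $-49 - 328 i \sqrt{3} \approx -49.0 - 568.11 i$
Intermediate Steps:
$r = -10$ ($r = -8 - 2 = -10$)
$t{\left(n,c \right)} = 2 i \sqrt{3}$ ($t{\left(n,c \right)} = \sqrt{-2 - 10} = \sqrt{-12} = 2 i \sqrt{3}$)
$V = -57$
$M{\left(j,C \right)} = 49$
$k{\left(d,f \right)} = 8 i f \sqrt{3}$ ($k{\left(d,f \right)} = 2 i \sqrt{3} f 4 = 2 i f \sqrt{3} \cdot 4 = 8 i f \sqrt{3}$)
$k{\left(V,-41 \right)} - M{\left(9 \left(-19\right),-88 \right)} = 8 i \left(-41\right) \sqrt{3} - 49 = - 328 i \sqrt{3} - 49 = -49 - 328 i \sqrt{3}$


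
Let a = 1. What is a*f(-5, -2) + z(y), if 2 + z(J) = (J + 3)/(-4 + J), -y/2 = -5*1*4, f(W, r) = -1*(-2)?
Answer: 43/36 ≈ 1.1944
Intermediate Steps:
f(W, r) = 2
y = 40 (y = -2*(-5*1)*4 = -(-10)*4 = -2*(-20) = 40)
z(J) = -2 + (3 + J)/(-4 + J) (z(J) = -2 + (J + 3)/(-4 + J) = -2 + (3 + J)/(-4 + J))
a*f(-5, -2) + z(y) = 1*2 + (11 - 1*40)/(-4 + 40) = 2 + (11 - 40)/36 = 2 + (1/36)*(-29) = 2 - 29/36 = 43/36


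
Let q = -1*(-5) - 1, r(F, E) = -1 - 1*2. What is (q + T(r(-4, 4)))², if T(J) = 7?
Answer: 121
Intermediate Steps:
r(F, E) = -3 (r(F, E) = -1 - 2 = -3)
q = 4 (q = 5 - 1 = 4)
(q + T(r(-4, 4)))² = (4 + 7)² = 11² = 121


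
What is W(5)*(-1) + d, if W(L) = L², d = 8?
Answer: -17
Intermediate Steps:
W(5)*(-1) + d = 5²*(-1) + 8 = 25*(-1) + 8 = -25 + 8 = -17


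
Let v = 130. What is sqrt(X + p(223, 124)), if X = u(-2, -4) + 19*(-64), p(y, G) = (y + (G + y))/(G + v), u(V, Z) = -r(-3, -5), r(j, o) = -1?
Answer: 2*I*sqrt(4890135)/127 ≈ 34.825*I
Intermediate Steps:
u(V, Z) = 1 (u(V, Z) = -1*(-1) = 1)
p(y, G) = (G + 2*y)/(130 + G) (p(y, G) = (y + (G + y))/(G + 130) = (G + 2*y)/(130 + G))
X = -1215 (X = 1 + 19*(-64) = 1 - 1216 = -1215)
sqrt(X + p(223, 124)) = sqrt(-1215 + (124 + 2*223)/(130 + 124)) = sqrt(-1215 + (124 + 446)/254) = sqrt(-1215 + (1/254)*570) = sqrt(-1215 + 285/127) = sqrt(-154020/127) = 2*I*sqrt(4890135)/127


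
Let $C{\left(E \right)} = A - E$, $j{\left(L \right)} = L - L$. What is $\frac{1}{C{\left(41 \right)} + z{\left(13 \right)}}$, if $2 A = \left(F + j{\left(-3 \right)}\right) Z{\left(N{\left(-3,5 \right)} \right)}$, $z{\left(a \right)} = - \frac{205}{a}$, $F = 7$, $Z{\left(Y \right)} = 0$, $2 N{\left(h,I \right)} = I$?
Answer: $- \frac{13}{738} \approx -0.017615$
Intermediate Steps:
$N{\left(h,I \right)} = \frac{I}{2}$
$j{\left(L \right)} = 0$
$A = 0$ ($A = \frac{\left(7 + 0\right) 0}{2} = \frac{7 \cdot 0}{2} = \frac{1}{2} \cdot 0 = 0$)
$C{\left(E \right)} = - E$ ($C{\left(E \right)} = 0 - E = - E$)
$\frac{1}{C{\left(41 \right)} + z{\left(13 \right)}} = \frac{1}{\left(-1\right) 41 - \frac{205}{13}} = \frac{1}{-41 - \frac{205}{13}} = \frac{1}{- \frac{738}{13}} = - \frac{13}{738}$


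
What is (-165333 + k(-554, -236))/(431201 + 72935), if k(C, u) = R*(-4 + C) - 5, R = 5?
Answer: -21016/63017 ≈ -0.33350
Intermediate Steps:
k(C, u) = -25 + 5*C (k(C, u) = 5*(-4 + C) - 5 = (-20 + 5*C) - 5 = -25 + 5*C)
(-165333 + k(-554, -236))/(431201 + 72935) = (-165333 + (-25 + 5*(-554)))/(431201 + 72935) = (-165333 + (-25 - 2770))/504136 = (-165333 - 2795)*(1/504136) = -168128*1/504136 = -21016/63017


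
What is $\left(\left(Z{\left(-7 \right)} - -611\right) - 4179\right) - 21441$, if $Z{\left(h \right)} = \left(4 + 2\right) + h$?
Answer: $-25010$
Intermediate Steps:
$Z{\left(h \right)} = 6 + h$
$\left(\left(Z{\left(-7 \right)} - -611\right) - 4179\right) - 21441 = \left(\left(\left(6 - 7\right) - -611\right) - 4179\right) - 21441 = \left(\left(-1 + 611\right) - 4179\right) - 21441 = \left(610 - 4179\right) - 21441 = -3569 - 21441 = -25010$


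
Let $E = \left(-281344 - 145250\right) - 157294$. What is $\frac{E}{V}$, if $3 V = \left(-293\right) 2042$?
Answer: $\frac{875832}{299153} \approx 2.9277$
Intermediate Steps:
$V = - \frac{598306}{3}$ ($V = \frac{\left(-293\right) 2042}{3} = \frac{1}{3} \left(-598306\right) = - \frac{598306}{3} \approx -1.9944 \cdot 10^{5}$)
$E = -583888$ ($E = -426594 - 157294 = -583888$)
$\frac{E}{V} = - \frac{583888}{- \frac{598306}{3}} = \left(-583888\right) \left(- \frac{3}{598306}\right) = \frac{875832}{299153}$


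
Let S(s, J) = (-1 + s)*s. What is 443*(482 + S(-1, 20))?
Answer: 214412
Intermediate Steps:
S(s, J) = s*(-1 + s)
443*(482 + S(-1, 20)) = 443*(482 - (-1 - 1)) = 443*(482 - 1*(-2)) = 443*(482 + 2) = 443*484 = 214412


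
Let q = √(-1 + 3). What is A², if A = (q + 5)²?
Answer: (5 + √2)⁴ ≈ 1692.7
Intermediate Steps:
q = √2 ≈ 1.4142
A = (5 + √2)² (A = (√2 + 5)² = (5 + √2)² ≈ 41.142)
A² = ((5 + √2)²)² = (5 + √2)⁴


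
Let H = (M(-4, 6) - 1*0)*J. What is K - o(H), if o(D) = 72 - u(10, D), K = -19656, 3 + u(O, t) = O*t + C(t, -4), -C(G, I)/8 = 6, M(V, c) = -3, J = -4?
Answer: -19659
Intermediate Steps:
C(G, I) = -48 (C(G, I) = -8*6 = -48)
u(O, t) = -51 + O*t (u(O, t) = -3 + (O*t - 48) = -3 + (-48 + O*t) = -51 + O*t)
H = 12 (H = (-3 - 1*0)*(-4) = (-3 + 0)*(-4) = -3*(-4) = 12)
o(D) = 123 - 10*D (o(D) = 72 - (-51 + 10*D) = 72 + (51 - 10*D) = 123 - 10*D)
K - o(H) = -19656 - (123 - 10*12) = -19656 - (123 - 120) = -19656 - 1*3 = -19656 - 3 = -19659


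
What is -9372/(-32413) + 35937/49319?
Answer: 1627043649/1598576747 ≈ 1.0178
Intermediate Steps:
-9372/(-32413) + 35937/49319 = -9372*(-1/32413) + 35937*(1/49319) = 9372/32413 + 35937/49319 = 1627043649/1598576747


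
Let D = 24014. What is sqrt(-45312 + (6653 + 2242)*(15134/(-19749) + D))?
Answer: 2*sqrt(2313620792939518)/6583 ≈ 14613.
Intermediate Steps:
sqrt(-45312 + (6653 + 2242)*(15134/(-19749) + D)) = sqrt(-45312 + (6653 + 2242)*(15134/(-19749) + 24014)) = sqrt(-45312 + 8895*(15134*(-1/19749) + 24014)) = sqrt(-45312 + 8895*(-15134/19749 + 24014)) = sqrt(-45312 + 8895*(474237352/19749)) = sqrt(-45312 + 1406113748680/6583) = sqrt(1405815459784/6583) = 2*sqrt(2313620792939518)/6583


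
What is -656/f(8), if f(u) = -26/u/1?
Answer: 2624/13 ≈ 201.85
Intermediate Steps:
f(u) = -26/u (f(u) = -26/u*1 = -26/u)
-656/f(8) = -656/((-26/8)) = -656/((-26*1/8)) = -656/(-13/4) = -656*(-4/13) = 2624/13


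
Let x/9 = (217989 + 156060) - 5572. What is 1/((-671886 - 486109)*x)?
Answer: -1/3840250712535 ≈ -2.6040e-13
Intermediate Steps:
x = 3316293 (x = 9*((217989 + 156060) - 5572) = 9*(374049 - 5572) = 9*368477 = 3316293)
1/((-671886 - 486109)*x) = 1/(-671886 - 486109*3316293) = (1/3316293)/(-1157995) = -1/1157995*1/3316293 = -1/3840250712535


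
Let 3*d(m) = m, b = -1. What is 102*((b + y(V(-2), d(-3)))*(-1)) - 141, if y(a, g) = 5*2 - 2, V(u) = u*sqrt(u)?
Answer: -855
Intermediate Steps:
V(u) = u**(3/2)
d(m) = m/3
y(a, g) = 8 (y(a, g) = 10 - 2 = 8)
102*((b + y(V(-2), d(-3)))*(-1)) - 141 = 102*((-1 + 8)*(-1)) - 141 = 102*(7*(-1)) - 141 = 102*(-7) - 141 = -714 - 141 = -855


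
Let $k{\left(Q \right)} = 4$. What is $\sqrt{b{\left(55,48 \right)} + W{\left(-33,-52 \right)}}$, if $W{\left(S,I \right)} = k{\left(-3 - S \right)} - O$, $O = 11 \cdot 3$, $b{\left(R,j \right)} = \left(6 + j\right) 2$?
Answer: $\sqrt{79} \approx 8.8882$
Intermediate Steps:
$b{\left(R,j \right)} = 12 + 2 j$
$O = 33$
$W{\left(S,I \right)} = -29$ ($W{\left(S,I \right)} = 4 - 33 = -29$)
$\sqrt{b{\left(55,48 \right)} + W{\left(-33,-52 \right)}} = \sqrt{\left(12 + 2 \cdot 48\right) - 29} = \sqrt{\left(12 + 96\right) - 29} = \sqrt{108 - 29} = \sqrt{79}$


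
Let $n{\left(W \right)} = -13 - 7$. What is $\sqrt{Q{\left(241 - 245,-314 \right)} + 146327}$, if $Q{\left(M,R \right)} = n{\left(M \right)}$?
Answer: $\sqrt{146307} \approx 382.5$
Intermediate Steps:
$n{\left(W \right)} = -20$
$Q{\left(M,R \right)} = -20$
$\sqrt{Q{\left(241 - 245,-314 \right)} + 146327} = \sqrt{-20 + 146327} = \sqrt{146307}$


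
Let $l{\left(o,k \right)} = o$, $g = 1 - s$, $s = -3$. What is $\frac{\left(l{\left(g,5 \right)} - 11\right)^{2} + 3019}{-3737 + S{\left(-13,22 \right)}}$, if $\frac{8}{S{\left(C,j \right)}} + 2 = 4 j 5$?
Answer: $- \frac{671892}{818399} \approx -0.82098$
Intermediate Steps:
$g = 4$ ($g = 1 - -3 = 1 + 3 = 4$)
$S{\left(C,j \right)} = \frac{8}{-2 + 20 j}$ ($S{\left(C,j \right)} = \frac{8}{-2 + 4 j 5} = \frac{8}{-2 + 20 j}$)
$\frac{\left(l{\left(g,5 \right)} - 11\right)^{2} + 3019}{-3737 + S{\left(-13,22 \right)}} = \frac{\left(4 - 11\right)^{2} + 3019}{-3737 + \frac{4}{-1 + 10 \cdot 22}} = \frac{\left(-7\right)^{2} + 3019}{-3737 + \frac{4}{-1 + 220}} = \frac{49 + 3019}{-3737 + \frac{4}{219}} = \frac{3068}{-3737 + 4 \cdot \frac{1}{219}} = \frac{3068}{-3737 + \frac{4}{219}} = \frac{3068}{- \frac{818399}{219}} = 3068 \left(- \frac{219}{818399}\right) = - \frac{671892}{818399}$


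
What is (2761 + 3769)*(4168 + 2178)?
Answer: 41439380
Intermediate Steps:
(2761 + 3769)*(4168 + 2178) = 6530*6346 = 41439380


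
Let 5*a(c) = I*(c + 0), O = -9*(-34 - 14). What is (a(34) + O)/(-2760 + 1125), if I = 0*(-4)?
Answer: -144/545 ≈ -0.26422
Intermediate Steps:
I = 0
O = 432 (O = -9*(-48) = 432)
a(c) = 0 (a(c) = (0*(c + 0))/5 = (0*c)/5 = (1/5)*0 = 0)
(a(34) + O)/(-2760 + 1125) = (0 + 432)/(-2760 + 1125) = 432/(-1635) = 432*(-1/1635) = -144/545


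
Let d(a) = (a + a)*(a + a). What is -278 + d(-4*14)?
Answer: 12266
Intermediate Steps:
d(a) = 4*a² (d(a) = (2*a)*(2*a) = 4*a²)
-278 + d(-4*14) = -278 + 4*(-4*14)² = -278 + 4*(-56)² = -278 + 4*3136 = -278 + 12544 = 12266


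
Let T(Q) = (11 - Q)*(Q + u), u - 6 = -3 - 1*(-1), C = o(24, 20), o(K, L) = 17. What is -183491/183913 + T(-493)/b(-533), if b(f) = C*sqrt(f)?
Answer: -183491/183913 + 246456*I*sqrt(533)/9061 ≈ -0.99771 + 627.95*I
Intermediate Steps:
C = 17
b(f) = 17*sqrt(f)
u = 4 (u = 6 + (-3 - 1*(-1)) = 6 + (-3 + 1) = 6 - 2 = 4)
T(Q) = (4 + Q)*(11 - Q) (T(Q) = (11 - Q)*(Q + 4) = (11 - Q)*(4 + Q) = (4 + Q)*(11 - Q))
-183491/183913 + T(-493)/b(-533) = -183491/183913 + (44 - 1*(-493)**2 + 7*(-493))/((17*sqrt(-533))) = -183491*1/183913 + (44 - 1*243049 - 3451)/((17*(I*sqrt(533)))) = -183491/183913 + (44 - 243049 - 3451)/((17*I*sqrt(533))) = -183491/183913 - (-246456)*I*sqrt(533)/9061 = -183491/183913 + 246456*I*sqrt(533)/9061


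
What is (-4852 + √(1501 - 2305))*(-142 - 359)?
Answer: 2430852 - 1002*I*√201 ≈ 2.4309e+6 - 14206.0*I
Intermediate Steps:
(-4852 + √(1501 - 2305))*(-142 - 359) = (-4852 + √(-804))*(-501) = (-4852 + 2*I*√201)*(-501) = 2430852 - 1002*I*√201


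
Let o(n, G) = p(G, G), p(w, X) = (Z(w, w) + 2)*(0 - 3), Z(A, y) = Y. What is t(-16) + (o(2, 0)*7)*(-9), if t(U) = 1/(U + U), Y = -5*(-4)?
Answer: 133055/32 ≈ 4158.0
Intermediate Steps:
Y = 20
Z(A, y) = 20
t(U) = 1/(2*U)
p(w, X) = -66 (p(w, X) = (20 + 2)*(0 - 3) = 22*(-3) = -66)
o(n, G) = -66
t(-16) + (o(2, 0)*7)*(-9) = (½)/(-16) - 66*7*(-9) = (½)*(-1/16) - 462*(-9) = -1/32 + 4158 = 133055/32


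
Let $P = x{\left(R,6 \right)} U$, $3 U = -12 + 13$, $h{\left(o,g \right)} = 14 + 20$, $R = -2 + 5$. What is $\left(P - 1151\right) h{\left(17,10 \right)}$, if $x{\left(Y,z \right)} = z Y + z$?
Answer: $-38862$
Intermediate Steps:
$R = 3$
$x{\left(Y,z \right)} = z + Y z$ ($x{\left(Y,z \right)} = Y z + z = z + Y z$)
$h{\left(o,g \right)} = 34$
$U = \frac{1}{3}$ ($U = \frac{-12 + 13}{3} = \frac{1}{3} \cdot 1 = \frac{1}{3} \approx 0.33333$)
$P = 8$ ($P = 6 \left(1 + 3\right) \frac{1}{3} = 6 \cdot 4 \cdot \frac{1}{3} = 24 \cdot \frac{1}{3} = 8$)
$\left(P - 1151\right) h{\left(17,10 \right)} = \left(8 - 1151\right) 34 = \left(-1143\right) 34 = -38862$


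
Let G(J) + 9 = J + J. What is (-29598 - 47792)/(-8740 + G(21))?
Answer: 77390/8707 ≈ 8.8882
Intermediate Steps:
G(J) = -9 + 2*J (G(J) = -9 + (J + J) = -9 + 2*J)
(-29598 - 47792)/(-8740 + G(21)) = (-29598 - 47792)/(-8740 + (-9 + 2*21)) = -77390/(-8740 + (-9 + 42)) = -77390/(-8740 + 33) = -77390/(-8707) = -77390*(-1/8707) = 77390/8707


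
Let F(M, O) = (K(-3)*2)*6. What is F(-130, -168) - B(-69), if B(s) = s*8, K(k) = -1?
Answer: 540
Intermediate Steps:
B(s) = 8*s
F(M, O) = -12 (F(M, O) = -1*2*6 = -2*6 = -12)
F(-130, -168) - B(-69) = -12 - 8*(-69) = -12 - 1*(-552) = -12 + 552 = 540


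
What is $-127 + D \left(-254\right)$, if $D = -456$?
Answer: $115697$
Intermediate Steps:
$-127 + D \left(-254\right) = -127 - -115824 = -127 + 115824 = 115697$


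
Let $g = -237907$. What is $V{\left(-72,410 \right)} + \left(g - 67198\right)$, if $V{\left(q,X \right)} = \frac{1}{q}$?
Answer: $- \frac{21967561}{72} \approx -3.0511 \cdot 10^{5}$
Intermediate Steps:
$V{\left(-72,410 \right)} + \left(g - 67198\right) = \frac{1}{-72} - 305105 = - \frac{1}{72} - 305105 = - \frac{21967561}{72}$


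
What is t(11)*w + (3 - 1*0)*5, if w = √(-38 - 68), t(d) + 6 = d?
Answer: 15 + 5*I*√106 ≈ 15.0 + 51.478*I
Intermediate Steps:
t(d) = -6 + d
w = I*√106 (w = √(-106) = I*√106 ≈ 10.296*I)
t(11)*w + (3 - 1*0)*5 = (-6 + 11)*(I*√106) + (3 - 1*0)*5 = 5*(I*√106) + (3 + 0)*5 = 5*I*√106 + 3*5 = 5*I*√106 + 15 = 15 + 5*I*√106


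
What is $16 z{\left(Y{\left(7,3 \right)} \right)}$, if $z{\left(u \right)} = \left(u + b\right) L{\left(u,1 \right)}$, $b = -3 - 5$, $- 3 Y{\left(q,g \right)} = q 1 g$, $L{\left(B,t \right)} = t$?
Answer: $-240$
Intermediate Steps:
$Y{\left(q,g \right)} = - \frac{g q}{3}$ ($Y{\left(q,g \right)} = - \frac{q 1 g}{3} = - \frac{q g}{3} = - \frac{g q}{3}$)
$b = -8$ ($b = -3 - 5 = -8$)
$z{\left(u \right)} = -8 + u$ ($z{\left(u \right)} = \left(u - 8\right) 1 = \left(-8 + u\right) 1 = -8 + u$)
$16 z{\left(Y{\left(7,3 \right)} \right)} = 16 \left(-8 - 1 \cdot 7\right) = 16 \left(-8 - 7\right) = 16 \left(-15\right) = -240$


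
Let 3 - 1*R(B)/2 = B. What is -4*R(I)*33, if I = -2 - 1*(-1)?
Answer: -1056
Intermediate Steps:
I = -1 (I = -2 + 1 = -1)
R(B) = 6 - 2*B
-4*R(I)*33 = -4*(6 - 2*(-1))*33 = -4*(6 + 2)*33 = -4*8*33 = -32*33 = -1056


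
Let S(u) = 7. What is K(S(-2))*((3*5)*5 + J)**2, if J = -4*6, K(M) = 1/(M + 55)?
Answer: 2601/62 ≈ 41.952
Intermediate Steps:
K(M) = 1/(55 + M)
J = -24
K(S(-2))*((3*5)*5 + J)**2 = ((3*5)*5 - 24)**2/(55 + 7) = (15*5 - 24)**2/62 = (75 - 24)**2/62 = (1/62)*51**2 = (1/62)*2601 = 2601/62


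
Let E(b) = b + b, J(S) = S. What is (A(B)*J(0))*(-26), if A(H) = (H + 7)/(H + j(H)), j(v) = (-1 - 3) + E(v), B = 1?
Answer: 0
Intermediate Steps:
E(b) = 2*b
j(v) = -4 + 2*v (j(v) = (-1 - 3) + 2*v = -4 + 2*v)
A(H) = (7 + H)/(-4 + 3*H) (A(H) = (H + 7)/(H + (-4 + 2*H)) = (7 + H)/(-4 + 3*H))
(A(B)*J(0))*(-26) = (((7 + 1)/(-4 + 3*1))*0)*(-26) = ((8/(-4 + 3))*0)*(-26) = ((8/(-1))*0)*(-26) = (-1*8*0)*(-26) = -8*0*(-26) = 0*(-26) = 0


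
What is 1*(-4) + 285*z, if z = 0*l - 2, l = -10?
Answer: -574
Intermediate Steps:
z = -2 (z = 0*(-10) - 2 = 0 - 2 = -2)
1*(-4) + 285*z = 1*(-4) + 285*(-2) = -4 - 570 = -574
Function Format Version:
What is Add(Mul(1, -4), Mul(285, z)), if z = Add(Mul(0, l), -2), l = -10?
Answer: -574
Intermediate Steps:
z = -2 (z = Add(Mul(0, -10), -2) = Add(0, -2) = -2)
Add(Mul(1, -4), Mul(285, z)) = Add(Mul(1, -4), Mul(285, -2)) = Add(-4, -570) = -574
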